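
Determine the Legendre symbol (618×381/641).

-1

By multiplicativity, (618·381/641) = (618/641)·(381/641).
First factor (618/641):
Factor out 2: 618 = 2·309. Since 641 ≡ 1 (mod 8), (2/641) = +1. Now have (309/641).
309 ≡ 1 (mod 4), so quadratic reciprocity gives (309/641) = (641/309). Reduce: 641 ≡ 23 (mod 309). Now have (23/309).
309 ≡ 1 (mod 4), so quadratic reciprocity gives (23/309) = (309/23). Reduce: 309 ≡ 10 (mod 23). Now have (10/23).
Factor out 2: 10 = 2·5. Since 23 ≡ 7 (mod 8), (2/23) = +1. Now have (5/23).
5 ≡ 1 (mod 4), so quadratic reciprocity gives (5/23) = (23/5). Reduce: 23 ≡ 3 (mod 5). Now have (3/5).
5 ≡ 1 (mod 4), so quadratic reciprocity gives (3/5) = (5/3). Reduce: 5 ≡ 2 (mod 3). Now have (2/3).
Factor out 2: 2 = 2. Since 3 ≡ 3 (mod 8), (2/3) = -1. Now have -(1/3).
(1/3) = 1. Collecting the sign factors: -1.
Second factor (381/641):
381 ≡ 1 (mod 4), so quadratic reciprocity gives (381/641) = (641/381). Reduce: 641 ≡ 260 (mod 381). Now have (260/381).
Factor out 2: 260 = 2^2·65. Since 381 ≡ 5 (mod 8), (2/381) = -1, and (2/381)^2 = +1. Now have (65/381).
65 ≡ 1 (mod 4), so quadratic reciprocity gives (65/381) = (381/65). Reduce: 381 ≡ 56 (mod 65). Now have (56/65).
Factor out 2: 56 = 2^3·7. Since 65 ≡ 1 (mod 8), (2/65) = +1, and (2/65)^3 = +1. Now have (7/65).
65 ≡ 1 (mod 4), so quadratic reciprocity gives (7/65) = (65/7). Reduce: 65 ≡ 2 (mod 7). Now have (2/7).
Factor out 2: 2 = 2. Since 7 ≡ 7 (mod 8), (2/7) = +1. Now have (1/7).
(1/7) = 1. Collecting the sign factors: 1.
Product: (-1)·(1) = -1.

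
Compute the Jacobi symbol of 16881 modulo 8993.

0

(16881 / 8993)
  = (7888 / 8993)    [16881 ≡ 7888 mod 8993]
  = (493 / 8993)    [8993 ≡ 1 mod 8 ⇒ (2 / 8993)^4 = +1]
  = (8993 / 493)    [QR: 493 ≡ 1 mod 4, sign kept]
  = (119 / 493)    [8993 ≡ 119 mod 493]
  = (493 / 119)    [QR: 493 ≡ 1 mod 4, sign kept]
  = (17 / 119)    [493 ≡ 17 mod 119]
  = (119 / 17)    [QR: 17 ≡ 1 mod 4, sign kept]
  = (0 / 17)    [119 ≡ 0 mod 17]
  = 0    [numerator 0, gcd > 1]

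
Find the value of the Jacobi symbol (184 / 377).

1

(184 / 377)
  = (23 / 377)    [377 ≡ 1 mod 8 ⇒ (2 / 377)^3 = +1]
  = (377 / 23)    [QR: 377 ≡ 1 mod 4, sign kept]
  = (9 / 23)    [377 ≡ 9 mod 23]
  = (23 / 9)    [QR: 9 ≡ 1 mod 4, sign kept]
  = (5 / 9)    [23 ≡ 5 mod 9]
  = (9 / 5)    [QR: 5 ≡ 1 mod 4, sign kept]
  = (4 / 5)    [9 ≡ 4 mod 5]
  = (1 / 5)    [5 ≡ 5 mod 8 ⇒ (2 / 5)^2 = +1]
  = 1    [(1 / 5) = 1]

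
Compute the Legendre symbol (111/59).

-1

(111/59)
  = (52/59)    [111 ≡ 52 mod 59]
  = (13/59)    [59 ≡ 3 mod 8 ⇒ (2/59)^2 = +1]
  = (59/13)    [QR: 13 ≡ 1 mod 4, sign kept]
  = (7/13)    [59 ≡ 7 mod 13]
  = (13/7)    [QR: 13 ≡ 1 mod 4, sign kept]
  = (6/7)    [13 ≡ 6 mod 7]
  = (3/7)    [7 ≡ 7 mod 8 ⇒ (2/7) = +1]
  = -(7/3)    [QR: both ≡ 3 mod 4, sign flips]
  = -(1/3)    [7 ≡ 1 mod 3]
  = -1    [(1/3) = 1]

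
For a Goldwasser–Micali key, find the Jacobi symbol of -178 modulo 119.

1

(-178/119)
  = (60/119)    [-178 ≡ 60 mod 119]
  = (15/119)    [119 ≡ 7 mod 8 ⇒ (2/119)^2 = +1]
  = -(119/15)    [QR: both ≡ 3 mod 4, sign flips]
  = -(14/15)    [119 ≡ 14 mod 15]
  = -(7/15)    [15 ≡ 7 mod 8 ⇒ (2/15) = +1]
  = (15/7)    [QR: both ≡ 3 mod 4, sign flips]
  = (1/7)    [15 ≡ 1 mod 7]
  = 1    [(1/7) = 1]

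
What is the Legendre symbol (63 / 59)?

1

Reduce the numerator: 63 ≡ 4 (mod 59), so (63 / 59) = (4 / 59).
Factor out 2: 4 = 2^2. Since 59 ≡ 3 (mod 8), (2 / 59) = -1, and (2 / 59)^2 = +1. Now have (1 / 59).
(1 / 59) = 1. Collecting the sign factors: 1.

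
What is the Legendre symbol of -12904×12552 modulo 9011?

1

By multiplicativity, (-12904·12552/9011) = (-12904/9011)·(12552/9011).
First factor (-12904/9011):
Reduce the numerator: -12904 ≡ 5118 (mod 9011), so (-12904/9011) = (5118/9011).
Factor out 2: 5118 = 2·2559. Since 9011 ≡ 3 (mod 8), (2/9011) = -1. Now have -(2559/9011).
Both 2559 ≡ 3 and 9011 ≡ 3 (mod 4), so reciprocity gives (2559/9011) = -(9011/2559). Reduce: 9011 ≡ 1334 (mod 2559). Now have (1334/2559).
Factor out 2: 1334 = 2·667. Since 2559 ≡ 7 (mod 8), (2/2559) = +1. Now have (667/2559).
Both 667 ≡ 3 and 2559 ≡ 3 (mod 4), so reciprocity gives (667/2559) = -(2559/667). Reduce: 2559 ≡ 558 (mod 667). Now have -(558/667).
Factor out 2: 558 = 2·279. Since 667 ≡ 3 (mod 8), (2/667) = -1. Now have (279/667).
Both 279 ≡ 3 and 667 ≡ 3 (mod 4), so reciprocity gives (279/667) = -(667/279). Reduce: 667 ≡ 109 (mod 279). Now have -(109/279).
109 ≡ 1 (mod 4), so quadratic reciprocity gives (109/279) = (279/109). Reduce: 279 ≡ 61 (mod 109). Now have -(61/109).
61 ≡ 1 (mod 4), so quadratic reciprocity gives (61/109) = (109/61). Reduce: 109 ≡ 48 (mod 61). Now have -(48/61).
Factor out 2: 48 = 2^4·3. Since 61 ≡ 5 (mod 8), (2/61) = -1, and (2/61)^4 = +1. Now have -(3/61).
61 ≡ 1 (mod 4), so quadratic reciprocity gives (3/61) = (61/3). Reduce: 61 ≡ 1 (mod 3). Now have -(1/3).
(1/3) = 1. Collecting the sign factors: -1.
Second factor (12552/9011):
Reduce the numerator: 12552 ≡ 3541 (mod 9011), so (12552/9011) = (3541/9011).
3541 ≡ 1 (mod 4), so quadratic reciprocity gives (3541/9011) = (9011/3541). Reduce: 9011 ≡ 1929 (mod 3541). Now have (1929/3541).
1929 ≡ 1 (mod 4), so quadratic reciprocity gives (1929/3541) = (3541/1929). Reduce: 3541 ≡ 1612 (mod 1929). Now have (1612/1929).
Factor out 2: 1612 = 2^2·403. Since 1929 ≡ 1 (mod 8), (2/1929) = +1, and (2/1929)^2 = +1. Now have (403/1929).
1929 ≡ 1 (mod 4), so quadratic reciprocity gives (403/1929) = (1929/403). Reduce: 1929 ≡ 317 (mod 403). Now have (317/403).
317 ≡ 1 (mod 4), so quadratic reciprocity gives (317/403) = (403/317). Reduce: 403 ≡ 86 (mod 317). Now have (86/317).
Factor out 2: 86 = 2·43. Since 317 ≡ 5 (mod 8), (2/317) = -1. Now have -(43/317).
317 ≡ 1 (mod 4), so quadratic reciprocity gives (43/317) = (317/43). Reduce: 317 ≡ 16 (mod 43). Now have -(16/43).
Factor out 2: 16 = 2^4. Since 43 ≡ 3 (mod 8), (2/43) = -1, and (2/43)^4 = +1. Now have -(1/43).
(1/43) = 1. Collecting the sign factors: -1.
Product: (-1)·(-1) = 1.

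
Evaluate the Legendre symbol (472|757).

(472|757)
  = -(59|757)    [757 ≡ 5 mod 8 ⇒ (2|757)^3 = -1]
  = -(757|59)    [QR: 757 ≡ 1 mod 4, sign kept]
  = -(49|59)    [757 ≡ 49 mod 59]
  = -(59|49)    [QR: 49 ≡ 1 mod 4, sign kept]
  = -(10|49)    [59 ≡ 10 mod 49]
  = -(5|49)    [49 ≡ 1 mod 8 ⇒ (2|49) = +1]
  = -(49|5)    [QR: 5 ≡ 1 mod 4, sign kept]
  = -(4|5)    [49 ≡ 4 mod 5]
  = -(1|5)    [5 ≡ 5 mod 8 ⇒ (2|5)^2 = +1]
  = -1    [(1|5) = 1]

-1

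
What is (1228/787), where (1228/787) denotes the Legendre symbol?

(1228/787)
  = (441/787)    [1228 ≡ 441 mod 787]
  = (787/441)    [QR: 441 ≡ 1 mod 4, sign kept]
  = (346/441)    [787 ≡ 346 mod 441]
  = (173/441)    [441 ≡ 1 mod 8 ⇒ (2/441) = +1]
  = (441/173)    [QR: 173 ≡ 1 mod 4, sign kept]
  = (95/173)    [441 ≡ 95 mod 173]
  = (173/95)    [QR: 173 ≡ 1 mod 4, sign kept]
  = (78/95)    [173 ≡ 78 mod 95]
  = (39/95)    [95 ≡ 7 mod 8 ⇒ (2/95) = +1]
  = -(95/39)    [QR: both ≡ 3 mod 4, sign flips]
  = -(17/39)    [95 ≡ 17 mod 39]
  = -(39/17)    [QR: 17 ≡ 1 mod 4, sign kept]
  = -(5/17)    [39 ≡ 5 mod 17]
  = -(17/5)    [QR: 5 ≡ 1 mod 4, sign kept]
  = -(2/5)    [17 ≡ 2 mod 5]
  = (1/5)    [5 ≡ 5 mod 8 ⇒ (2/5) = -1]
  = 1    [(1/5) = 1]

1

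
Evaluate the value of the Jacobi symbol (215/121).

1

(215/121)
  = (94/121)    [215 ≡ 94 mod 121]
  = (47/121)    [121 ≡ 1 mod 8 ⇒ (2/121) = +1]
  = (121/47)    [QR: 121 ≡ 1 mod 4, sign kept]
  = (27/47)    [121 ≡ 27 mod 47]
  = -(47/27)    [QR: both ≡ 3 mod 4, sign flips]
  = -(20/27)    [47 ≡ 20 mod 27]
  = -(5/27)    [27 ≡ 3 mod 8 ⇒ (2/27)^2 = +1]
  = -(27/5)    [QR: 5 ≡ 1 mod 4, sign kept]
  = -(2/5)    [27 ≡ 2 mod 5]
  = (1/5)    [5 ≡ 5 mod 8 ⇒ (2/5) = -1]
  = 1    [(1/5) = 1]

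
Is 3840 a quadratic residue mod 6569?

no

(3840/6569)
  = (15/6569)    [6569 ≡ 1 mod 8 ⇒ (2/6569)^8 = +1]
  = (6569/15)    [QR: 6569 ≡ 1 mod 4, sign kept]
  = (14/15)    [6569 ≡ 14 mod 15]
  = (7/15)    [15 ≡ 7 mod 8 ⇒ (2/15) = +1]
  = -(15/7)    [QR: both ≡ 3 mod 4, sign flips]
  = -(1/7)    [15 ≡ 1 mod 7]
  = -1    [(1/7) = 1]
The Legendre symbol is -1, so x^2 ≡ 3840 (mod 6569) has no solution.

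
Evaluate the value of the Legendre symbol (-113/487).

1

Pull out -1: (-113/487) = (-1/487)·(113/487). Since 487 ≡ 3 (mod 4), (-1/487) = -1. Now have -(113/487).
113 ≡ 1 (mod 4), so quadratic reciprocity gives (113/487) = (487/113). Reduce: 487 ≡ 35 (mod 113). Now have -(35/113).
113 ≡ 1 (mod 4), so quadratic reciprocity gives (35/113) = (113/35). Reduce: 113 ≡ 8 (mod 35). Now have -(8/35).
Factor out 2: 8 = 2^3. Since 35 ≡ 3 (mod 8), (2/35) = -1, and (2/35)^3 = -1. Now have (1/35).
(1/35) = 1. Collecting the sign factors: 1.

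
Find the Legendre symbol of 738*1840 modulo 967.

By multiplicativity, (738·1840/967) = (738/967)·(1840/967).
First factor (738/967):
Factor out 2: 738 = 2·369. Since 967 ≡ 7 (mod 8), (2/967) = +1. Now have (369/967).
369 ≡ 1 (mod 4), so quadratic reciprocity gives (369/967) = (967/369). Reduce: 967 ≡ 229 (mod 369). Now have (229/369).
229 ≡ 1 (mod 4), so quadratic reciprocity gives (229/369) = (369/229). Reduce: 369 ≡ 140 (mod 229). Now have (140/229).
Factor out 2: 140 = 2^2·35. Since 229 ≡ 5 (mod 8), (2/229) = -1, and (2/229)^2 = +1. Now have (35/229).
229 ≡ 1 (mod 4), so quadratic reciprocity gives (35/229) = (229/35). Reduce: 229 ≡ 19 (mod 35). Now have (19/35).
Both 19 ≡ 3 and 35 ≡ 3 (mod 4), so reciprocity gives (19/35) = -(35/19). Reduce: 35 ≡ 16 (mod 19). Now have -(16/19).
Factor out 2: 16 = 2^4. Since 19 ≡ 3 (mod 8), (2/19) = -1, and (2/19)^4 = +1. Now have -(1/19).
(1/19) = 1. Collecting the sign factors: -1.
Second factor (1840/967):
Reduce the numerator: 1840 ≡ 873 (mod 967), so (1840/967) = (873/967).
873 ≡ 1 (mod 4), so quadratic reciprocity gives (873/967) = (967/873). Reduce: 967 ≡ 94 (mod 873). Now have (94/873).
Factor out 2: 94 = 2·47. Since 873 ≡ 1 (mod 8), (2/873) = +1. Now have (47/873).
873 ≡ 1 (mod 4), so quadratic reciprocity gives (47/873) = (873/47). Reduce: 873 ≡ 27 (mod 47). Now have (27/47).
Both 27 ≡ 3 and 47 ≡ 3 (mod 4), so reciprocity gives (27/47) = -(47/27). Reduce: 47 ≡ 20 (mod 27). Now have -(20/27).
Factor out 2: 20 = 2^2·5. Since 27 ≡ 3 (mod 8), (2/27) = -1, and (2/27)^2 = +1. Now have -(5/27).
5 ≡ 1 (mod 4), so quadratic reciprocity gives (5/27) = (27/5). Reduce: 27 ≡ 2 (mod 5). Now have -(2/5).
Factor out 2: 2 = 2. Since 5 ≡ 5 (mod 8), (2/5) = -1. Now have (1/5).
(1/5) = 1. Collecting the sign factors: 1.
Product: (-1)·(1) = -1.

-1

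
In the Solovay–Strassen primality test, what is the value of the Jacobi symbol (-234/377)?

(-234/377)
  = (234/377)    [377 ≡ 1 mod 4 ⇒ (-1/377) = +1]
  = (117/377)    [377 ≡ 1 mod 8 ⇒ (2/377) = +1]
  = (377/117)    [QR: 117 ≡ 1 mod 4, sign kept]
  = (26/117)    [377 ≡ 26 mod 117]
  = -(13/117)    [117 ≡ 5 mod 8 ⇒ (2/117) = -1]
  = -(117/13)    [QR: 13 ≡ 1 mod 4, sign kept]
  = -(0/13)    [117 ≡ 0 mod 13]
  = 0    [numerator 0, gcd > 1]

0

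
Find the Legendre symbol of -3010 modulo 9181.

Reduce the numerator: -3010 ≡ 6171 (mod 9181), so (-3010|9181) = (6171|9181).
9181 ≡ 1 (mod 4), so quadratic reciprocity gives (6171|9181) = (9181|6171). Reduce: 9181 ≡ 3010 (mod 6171). Now have (3010|6171).
Factor out 2: 3010 = 2·1505. Since 6171 ≡ 3 (mod 8), (2|6171) = -1. Now have -(1505|6171).
1505 ≡ 1 (mod 4), so quadratic reciprocity gives (1505|6171) = (6171|1505). Reduce: 6171 ≡ 151 (mod 1505). Now have -(151|1505).
1505 ≡ 1 (mod 4), so quadratic reciprocity gives (151|1505) = (1505|151). Reduce: 1505 ≡ 146 (mod 151). Now have -(146|151).
Factor out 2: 146 = 2·73. Since 151 ≡ 7 (mod 8), (2|151) = +1. Now have -(73|151).
73 ≡ 1 (mod 4), so quadratic reciprocity gives (73|151) = (151|73). Reduce: 151 ≡ 5 (mod 73). Now have -(5|73).
5 ≡ 1 (mod 4), so quadratic reciprocity gives (5|73) = (73|5). Reduce: 73 ≡ 3 (mod 5). Now have -(3|5).
5 ≡ 1 (mod 4), so quadratic reciprocity gives (3|5) = (5|3). Reduce: 5 ≡ 2 (mod 3). Now have -(2|3).
Factor out 2: 2 = 2. Since 3 ≡ 3 (mod 8), (2|3) = -1. Now have (1|3).
(1|3) = 1. Collecting the sign factors: 1.

1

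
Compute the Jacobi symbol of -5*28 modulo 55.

By multiplicativity, (-5·28/55) = (-5/55)·(28/55).
First factor (-5/55):
Reduce the numerator: -5 ≡ 50 (mod 55), so (-5/55) = (50/55).
Factor out 2: 50 = 2·25. Since 55 ≡ 7 (mod 8), (2/55) = +1. Now have (25/55).
25 ≡ 1 (mod 4), so quadratic reciprocity gives (25/55) = (55/25). Reduce: 55 ≡ 5 (mod 25). Now have (5/25).
5 ≡ 1 (mod 4), so quadratic reciprocity gives (5/25) = (25/5). Reduce: 25 ≡ 0 (mod 5). Now have (0/5).
The numerator is now 0 with denominator 5 > 1: the symbol is 0.
Second factor (28/55):
Factor out 2: 28 = 2^2·7. Since 55 ≡ 7 (mod 8), (2/55) = +1, and (2/55)^2 = +1. Now have (7/55).
Both 7 ≡ 3 and 55 ≡ 3 (mod 4), so reciprocity gives (7/55) = -(55/7). Reduce: 55 ≡ 6 (mod 7). Now have -(6/7).
Factor out 2: 6 = 2·3. Since 7 ≡ 7 (mod 8), (2/7) = +1. Now have -(3/7).
Both 3 ≡ 3 and 7 ≡ 3 (mod 4), so reciprocity gives (3/7) = -(7/3). Reduce: 7 ≡ 1 (mod 3). Now have (1/3).
(1/3) = 1. Collecting the sign factors: 1.
Product: (0)·(1) = 0.

0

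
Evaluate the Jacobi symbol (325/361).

1

(325/361)
  = (361/325)    [QR: 325 ≡ 1 mod 4, sign kept]
  = (36/325)    [361 ≡ 36 mod 325]
  = (9/325)    [325 ≡ 5 mod 8 ⇒ (2/325)^2 = +1]
  = (325/9)    [QR: 9 ≡ 1 mod 4, sign kept]
  = (1/9)    [325 ≡ 1 mod 9]
  = 1    [(1/9) = 1]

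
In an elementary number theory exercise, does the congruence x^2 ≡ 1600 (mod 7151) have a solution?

Factor out 2: 1600 = 2^6·25. Since 7151 ≡ 7 (mod 8), (2/7151) = +1, and (2/7151)^6 = +1. Now have (25/7151).
25 ≡ 1 (mod 4), so quadratic reciprocity gives (25/7151) = (7151/25). Reduce: 7151 ≡ 1 (mod 25). Now have (1/25).
(1/25) = 1. Collecting the sign factors: 1.
(1600/7151) = 1, and 7151 is prime, so 1600 is a quadratic residue mod 7151.

yes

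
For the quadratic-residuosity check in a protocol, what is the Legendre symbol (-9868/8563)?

-1

(-9868/8563)
  = -(9868/8563)    [8563 ≡ 3 mod 4 ⇒ (-1/8563) = -1]
  = -(1305/8563)    [9868 ≡ 1305 mod 8563]
  = -(8563/1305)    [QR: 1305 ≡ 1 mod 4, sign kept]
  = -(733/1305)    [8563 ≡ 733 mod 1305]
  = -(1305/733)    [QR: 733 ≡ 1 mod 4, sign kept]
  = -(572/733)    [1305 ≡ 572 mod 733]
  = -(143/733)    [733 ≡ 5 mod 8 ⇒ (2/733)^2 = +1]
  = -(733/143)    [QR: 733 ≡ 1 mod 4, sign kept]
  = -(18/143)    [733 ≡ 18 mod 143]
  = -(9/143)    [143 ≡ 7 mod 8 ⇒ (2/143) = +1]
  = -(143/9)    [QR: 9 ≡ 1 mod 4, sign kept]
  = -(8/9)    [143 ≡ 8 mod 9]
  = -(1/9)    [9 ≡ 1 mod 8 ⇒ (2/9)^3 = +1]
  = -1    [(1/9) = 1]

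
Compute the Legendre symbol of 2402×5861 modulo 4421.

-1

By multiplicativity, (2402·5861/4421) = (2402/4421)·(5861/4421).
First factor (2402/4421):
(2402/4421)
  = -(1201/4421)    [4421 ≡ 5 mod 8 ⇒ (2/4421) = -1]
  = -(4421/1201)    [QR: 1201 ≡ 1 mod 4, sign kept]
  = -(818/1201)    [4421 ≡ 818 mod 1201]
  = -(409/1201)    [1201 ≡ 1 mod 8 ⇒ (2/1201) = +1]
  = -(1201/409)    [QR: 409 ≡ 1 mod 4, sign kept]
  = -(383/409)    [1201 ≡ 383 mod 409]
  = -(409/383)    [QR: 409 ≡ 1 mod 4, sign kept]
  = -(26/383)    [409 ≡ 26 mod 383]
  = -(13/383)    [383 ≡ 7 mod 8 ⇒ (2/383) = +1]
  = -(383/13)    [QR: 13 ≡ 1 mod 4, sign kept]
  = -(6/13)    [383 ≡ 6 mod 13]
  = (3/13)    [13 ≡ 5 mod 8 ⇒ (2/13) = -1]
  = (13/3)    [QR: 13 ≡ 1 mod 4, sign kept]
  = (1/3)    [13 ≡ 1 mod 3]
  = 1    [(1/3) = 1]
Second factor (5861/4421):
(5861/4421)
  = (1440/4421)    [5861 ≡ 1440 mod 4421]
  = -(45/4421)    [4421 ≡ 5 mod 8 ⇒ (2/4421)^5 = -1]
  = -(4421/45)    [QR: 45 ≡ 1 mod 4, sign kept]
  = -(11/45)    [4421 ≡ 11 mod 45]
  = -(45/11)    [QR: 45 ≡ 1 mod 4, sign kept]
  = -(1/11)    [45 ≡ 1 mod 11]
  = -1    [(1/11) = 1]
Product: (1)·(-1) = -1.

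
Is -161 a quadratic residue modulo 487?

Reduce the numerator: -161 ≡ 326 (mod 487), so (-161|487) = (326|487).
Factor out 2: 326 = 2·163. Since 487 ≡ 7 (mod 8), (2|487) = +1. Now have (163|487).
Both 163 ≡ 3 and 487 ≡ 3 (mod 4), so reciprocity gives (163|487) = -(487|163). Reduce: 487 ≡ 161 (mod 163). Now have -(161|163).
161 ≡ 1 (mod 4), so quadratic reciprocity gives (161|163) = (163|161). Reduce: 163 ≡ 2 (mod 161). Now have -(2|161).
Factor out 2: 2 = 2. Since 161 ≡ 1 (mod 8), (2|161) = +1. Now have -(1|161).
(1|161) = 1. Collecting the sign factors: -1.
The Legendre symbol is -1, so x^2 ≡ -161 (mod 487) has no solution.

no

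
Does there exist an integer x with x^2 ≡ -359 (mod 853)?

(-359|853)
  = (359|853)    [853 ≡ 1 mod 4 ⇒ (-1|853) = +1]
  = (853|359)    [QR: 853 ≡ 1 mod 4, sign kept]
  = (135|359)    [853 ≡ 135 mod 359]
  = -(359|135)    [QR: both ≡ 3 mod 4, sign flips]
  = -(89|135)    [359 ≡ 89 mod 135]
  = -(135|89)    [QR: 89 ≡ 1 mod 4, sign kept]
  = -(46|89)    [135 ≡ 46 mod 89]
  = -(23|89)    [89 ≡ 1 mod 8 ⇒ (2|89) = +1]
  = -(89|23)    [QR: 89 ≡ 1 mod 4, sign kept]
  = -(20|23)    [89 ≡ 20 mod 23]
  = -(5|23)    [23 ≡ 7 mod 8 ⇒ (2|23)^2 = +1]
  = -(23|5)    [QR: 5 ≡ 1 mod 4, sign kept]
  = -(3|5)    [23 ≡ 3 mod 5]
  = -(5|3)    [QR: 5 ≡ 1 mod 4, sign kept]
  = -(2|3)    [5 ≡ 2 mod 3]
  = (1|3)    [3 ≡ 3 mod 8 ⇒ (2|3) = -1]
  = 1    [(1|3) = 1]
(-359|853) = 1, and 853 is prime, so -359 is a quadratic residue mod 853.

yes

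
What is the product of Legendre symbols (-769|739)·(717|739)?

By multiplicativity, (-769·717|739) = (-769|739)·(717|739).
First factor (-769|739):
Pull out -1: (-769|739) = (-1|739)·(769|739). Since 739 ≡ 3 (mod 4), (-1|739) = -1. Now have -(769|739).
Reduce the numerator: 769 ≡ 30 (mod 739), so (769|739) = (30|739).
Factor out 2: 30 = 2·15. Since 739 ≡ 3 (mod 8), (2|739) = -1. Now have (15|739).
Both 15 ≡ 3 and 739 ≡ 3 (mod 4), so reciprocity gives (15|739) = -(739|15). Reduce: 739 ≡ 4 (mod 15). Now have -(4|15).
Factor out 2: 4 = 2^2. Since 15 ≡ 7 (mod 8), (2|15) = +1, and (2|15)^2 = +1. Now have -(1|15).
(1|15) = 1. Collecting the sign factors: -1.
Second factor (717|739):
717 ≡ 1 (mod 4), so quadratic reciprocity gives (717|739) = (739|717). Reduce: 739 ≡ 22 (mod 717). Now have (22|717).
Factor out 2: 22 = 2·11. Since 717 ≡ 5 (mod 8), (2|717) = -1. Now have -(11|717).
717 ≡ 1 (mod 4), so quadratic reciprocity gives (11|717) = (717|11). Reduce: 717 ≡ 2 (mod 11). Now have -(2|11).
Factor out 2: 2 = 2. Since 11 ≡ 3 (mod 8), (2|11) = -1. Now have (1|11).
(1|11) = 1. Collecting the sign factors: 1.
Product: (-1)·(1) = -1.

-1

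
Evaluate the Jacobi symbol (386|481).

(386|481)
  = (193|481)    [481 ≡ 1 mod 8 ⇒ (2|481) = +1]
  = (481|193)    [QR: 193 ≡ 1 mod 4, sign kept]
  = (95|193)    [481 ≡ 95 mod 193]
  = (193|95)    [QR: 193 ≡ 1 mod 4, sign kept]
  = (3|95)    [193 ≡ 3 mod 95]
  = -(95|3)    [QR: both ≡ 3 mod 4, sign flips]
  = -(2|3)    [95 ≡ 2 mod 3]
  = (1|3)    [3 ≡ 3 mod 8 ⇒ (2|3) = -1]
  = 1    [(1|3) = 1]

1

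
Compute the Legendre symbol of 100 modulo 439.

1

(100/439)
  = (25/439)    [439 ≡ 7 mod 8 ⇒ (2/439)^2 = +1]
  = (439/25)    [QR: 25 ≡ 1 mod 4, sign kept]
  = (14/25)    [439 ≡ 14 mod 25]
  = (7/25)    [25 ≡ 1 mod 8 ⇒ (2/25) = +1]
  = (25/7)    [QR: 25 ≡ 1 mod 4, sign kept]
  = (4/7)    [25 ≡ 4 mod 7]
  = (1/7)    [7 ≡ 7 mod 8 ⇒ (2/7)^2 = +1]
  = 1    [(1/7) = 1]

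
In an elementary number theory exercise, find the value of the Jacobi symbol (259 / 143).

-1

Reduce the numerator: 259 ≡ 116 (mod 143), so (259 / 143) = (116 / 143).
Factor out 2: 116 = 2^2·29. Since 143 ≡ 7 (mod 8), (2 / 143) = +1, and (2 / 143)^2 = +1. Now have (29 / 143).
29 ≡ 1 (mod 4), so quadratic reciprocity gives (29 / 143) = (143 / 29). Reduce: 143 ≡ 27 (mod 29). Now have (27 / 29).
29 ≡ 1 (mod 4), so quadratic reciprocity gives (27 / 29) = (29 / 27). Reduce: 29 ≡ 2 (mod 27). Now have (2 / 27).
Factor out 2: 2 = 2. Since 27 ≡ 3 (mod 8), (2 / 27) = -1. Now have -(1 / 27).
(1 / 27) = 1. Collecting the sign factors: -1.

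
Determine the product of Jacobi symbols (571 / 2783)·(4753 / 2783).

1

By multiplicativity, (571·4753 / 2783) = (571 / 2783)·(4753 / 2783).
First factor (571 / 2783):
Both 571 ≡ 3 and 2783 ≡ 3 (mod 4), so reciprocity gives (571 / 2783) = -(2783 / 571). Reduce: 2783 ≡ 499 (mod 571). Now have -(499 / 571).
Both 499 ≡ 3 and 571 ≡ 3 (mod 4), so reciprocity gives (499 / 571) = -(571 / 499). Reduce: 571 ≡ 72 (mod 499). Now have (72 / 499).
Factor out 2: 72 = 2^3·9. Since 499 ≡ 3 (mod 8), (2 / 499) = -1, and (2 / 499)^3 = -1. Now have -(9 / 499).
9 ≡ 1 (mod 4), so quadratic reciprocity gives (9 / 499) = (499 / 9). Reduce: 499 ≡ 4 (mod 9). Now have -(4 / 9).
Factor out 2: 4 = 2^2. Since 9 ≡ 1 (mod 8), (2 / 9) = +1, and (2 / 9)^2 = +1. Now have -(1 / 9).
(1 / 9) = 1. Collecting the sign factors: -1.
Second factor (4753 / 2783):
Reduce the numerator: 4753 ≡ 1970 (mod 2783), so (4753 / 2783) = (1970 / 2783).
Factor out 2: 1970 = 2·985. Since 2783 ≡ 7 (mod 8), (2 / 2783) = +1. Now have (985 / 2783).
985 ≡ 1 (mod 4), so quadratic reciprocity gives (985 / 2783) = (2783 / 985). Reduce: 2783 ≡ 813 (mod 985). Now have (813 / 985).
813 ≡ 1 (mod 4), so quadratic reciprocity gives (813 / 985) = (985 / 813). Reduce: 985 ≡ 172 (mod 813). Now have (172 / 813).
Factor out 2: 172 = 2^2·43. Since 813 ≡ 5 (mod 8), (2 / 813) = -1, and (2 / 813)^2 = +1. Now have (43 / 813).
813 ≡ 1 (mod 4), so quadratic reciprocity gives (43 / 813) = (813 / 43). Reduce: 813 ≡ 39 (mod 43). Now have (39 / 43).
Both 39 ≡ 3 and 43 ≡ 3 (mod 4), so reciprocity gives (39 / 43) = -(43 / 39). Reduce: 43 ≡ 4 (mod 39). Now have -(4 / 39).
Factor out 2: 4 = 2^2. Since 39 ≡ 7 (mod 8), (2 / 39) = +1, and (2 / 39)^2 = +1. Now have -(1 / 39).
(1 / 39) = 1. Collecting the sign factors: -1.
Product: (-1)·(-1) = 1.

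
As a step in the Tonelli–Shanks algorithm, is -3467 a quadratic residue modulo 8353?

(-3467|8353)
  = (4886|8353)    [-3467 ≡ 4886 mod 8353]
  = (2443|8353)    [8353 ≡ 1 mod 8 ⇒ (2|8353) = +1]
  = (8353|2443)    [QR: 8353 ≡ 1 mod 4, sign kept]
  = (1024|2443)    [8353 ≡ 1024 mod 2443]
  = (1|2443)    [2443 ≡ 3 mod 8 ⇒ (2|2443)^10 = +1]
  = 1    [(1|2443) = 1]
(-3467|8353) = 1, and 8353 is prime, so -3467 is a quadratic residue mod 8353.

yes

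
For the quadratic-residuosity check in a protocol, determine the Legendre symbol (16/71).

(16/71)
  = (1/71)    [71 ≡ 7 mod 8 ⇒ (2/71)^4 = +1]
  = 1    [(1/71) = 1]

1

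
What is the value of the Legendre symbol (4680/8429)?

(4680/8429)
  = -(585/8429)    [8429 ≡ 5 mod 8 ⇒ (2/8429)^3 = -1]
  = -(8429/585)    [QR: 585 ≡ 1 mod 4, sign kept]
  = -(239/585)    [8429 ≡ 239 mod 585]
  = -(585/239)    [QR: 585 ≡ 1 mod 4, sign kept]
  = -(107/239)    [585 ≡ 107 mod 239]
  = (239/107)    [QR: both ≡ 3 mod 4, sign flips]
  = (25/107)    [239 ≡ 25 mod 107]
  = (107/25)    [QR: 25 ≡ 1 mod 4, sign kept]
  = (7/25)    [107 ≡ 7 mod 25]
  = (25/7)    [QR: 25 ≡ 1 mod 4, sign kept]
  = (4/7)    [25 ≡ 4 mod 7]
  = (1/7)    [7 ≡ 7 mod 8 ⇒ (2/7)^2 = +1]
  = 1    [(1/7) = 1]

1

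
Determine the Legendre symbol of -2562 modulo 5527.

1

Pull out -1: (-2562 / 5527) = (-1 / 5527)·(2562 / 5527). Since 5527 ≡ 3 (mod 4), (-1 / 5527) = -1. Now have -(2562 / 5527).
Factor out 2: 2562 = 2·1281. Since 5527 ≡ 7 (mod 8), (2 / 5527) = +1. Now have -(1281 / 5527).
1281 ≡ 1 (mod 4), so quadratic reciprocity gives (1281 / 5527) = (5527 / 1281). Reduce: 5527 ≡ 403 (mod 1281). Now have -(403 / 1281).
1281 ≡ 1 (mod 4), so quadratic reciprocity gives (403 / 1281) = (1281 / 403). Reduce: 1281 ≡ 72 (mod 403). Now have -(72 / 403).
Factor out 2: 72 = 2^3·9. Since 403 ≡ 3 (mod 8), (2 / 403) = -1, and (2 / 403)^3 = -1. Now have (9 / 403).
9 ≡ 1 (mod 4), so quadratic reciprocity gives (9 / 403) = (403 / 9). Reduce: 403 ≡ 7 (mod 9). Now have (7 / 9).
9 ≡ 1 (mod 4), so quadratic reciprocity gives (7 / 9) = (9 / 7). Reduce: 9 ≡ 2 (mod 7). Now have (2 / 7).
Factor out 2: 2 = 2. Since 7 ≡ 7 (mod 8), (2 / 7) = +1. Now have (1 / 7).
(1 / 7) = 1. Collecting the sign factors: 1.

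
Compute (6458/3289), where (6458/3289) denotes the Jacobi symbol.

1

(6458/3289)
  = (3169/3289)    [6458 ≡ 3169 mod 3289]
  = (3289/3169)    [QR: 3169 ≡ 1 mod 4, sign kept]
  = (120/3169)    [3289 ≡ 120 mod 3169]
  = (15/3169)    [3169 ≡ 1 mod 8 ⇒ (2/3169)^3 = +1]
  = (3169/15)    [QR: 3169 ≡ 1 mod 4, sign kept]
  = (4/15)    [3169 ≡ 4 mod 15]
  = (1/15)    [15 ≡ 7 mod 8 ⇒ (2/15)^2 = +1]
  = 1    [(1/15) = 1]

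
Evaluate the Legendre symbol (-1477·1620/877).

1

By multiplicativity, (-1477·1620/877) = (-1477/877)·(1620/877).
First factor (-1477/877):
(-1477/877)
  = (277/877)    [-1477 ≡ 277 mod 877]
  = (877/277)    [QR: 277 ≡ 1 mod 4, sign kept]
  = (46/277)    [877 ≡ 46 mod 277]
  = -(23/277)    [277 ≡ 5 mod 8 ⇒ (2/277) = -1]
  = -(277/23)    [QR: 277 ≡ 1 mod 4, sign kept]
  = -(1/23)    [277 ≡ 1 mod 23]
  = -1    [(1/23) = 1]
Second factor (1620/877):
(1620/877)
  = (743/877)    [1620 ≡ 743 mod 877]
  = (877/743)    [QR: 877 ≡ 1 mod 4, sign kept]
  = (134/743)    [877 ≡ 134 mod 743]
  = (67/743)    [743 ≡ 7 mod 8 ⇒ (2/743) = +1]
  = -(743/67)    [QR: both ≡ 3 mod 4, sign flips]
  = -(6/67)    [743 ≡ 6 mod 67]
  = (3/67)    [67 ≡ 3 mod 8 ⇒ (2/67) = -1]
  = -(67/3)    [QR: both ≡ 3 mod 4, sign flips]
  = -(1/3)    [67 ≡ 1 mod 3]
  = -1    [(1/3) = 1]
Product: (-1)·(-1) = 1.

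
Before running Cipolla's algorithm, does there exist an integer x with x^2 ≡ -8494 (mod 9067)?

Reduce the numerator: -8494 ≡ 573 (mod 9067), so (-8494|9067) = (573|9067).
573 ≡ 1 (mod 4), so quadratic reciprocity gives (573|9067) = (9067|573). Reduce: 9067 ≡ 472 (mod 573). Now have (472|573).
Factor out 2: 472 = 2^3·59. Since 573 ≡ 5 (mod 8), (2|573) = -1, and (2|573)^3 = -1. Now have -(59|573).
573 ≡ 1 (mod 4), so quadratic reciprocity gives (59|573) = (573|59). Reduce: 573 ≡ 42 (mod 59). Now have -(42|59).
Factor out 2: 42 = 2·21. Since 59 ≡ 3 (mod 8), (2|59) = -1. Now have (21|59).
21 ≡ 1 (mod 4), so quadratic reciprocity gives (21|59) = (59|21). Reduce: 59 ≡ 17 (mod 21). Now have (17|21).
17 ≡ 1 (mod 4), so quadratic reciprocity gives (17|21) = (21|17). Reduce: 21 ≡ 4 (mod 17). Now have (4|17).
Factor out 2: 4 = 2^2. Since 17 ≡ 1 (mod 8), (2|17) = +1, and (2|17)^2 = +1. Now have (1|17).
(1|17) = 1. Collecting the sign factors: 1.
The Legendre symbol is 1, so x^2 ≡ -8494 (mod 9067) has solution.

yes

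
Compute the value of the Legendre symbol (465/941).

1

(465/941)
  = (941/465)    [QR: 465 ≡ 1 mod 4, sign kept]
  = (11/465)    [941 ≡ 11 mod 465]
  = (465/11)    [QR: 465 ≡ 1 mod 4, sign kept]
  = (3/11)    [465 ≡ 3 mod 11]
  = -(11/3)    [QR: both ≡ 3 mod 4, sign flips]
  = -(2/3)    [11 ≡ 2 mod 3]
  = (1/3)    [3 ≡ 3 mod 8 ⇒ (2/3) = -1]
  = 1    [(1/3) = 1]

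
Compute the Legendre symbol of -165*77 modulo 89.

1

By multiplicativity, (-165·77/89) = (-165/89)·(77/89).
First factor (-165/89):
(-165/89)
  = (13/89)    [-165 ≡ 13 mod 89]
  = (89/13)    [QR: 13 ≡ 1 mod 4, sign kept]
  = (11/13)    [89 ≡ 11 mod 13]
  = (13/11)    [QR: 13 ≡ 1 mod 4, sign kept]
  = (2/11)    [13 ≡ 2 mod 11]
  = -(1/11)    [11 ≡ 3 mod 8 ⇒ (2/11) = -1]
  = -1    [(1/11) = 1]
Second factor (77/89):
(77/89)
  = (89/77)    [QR: 77 ≡ 1 mod 4, sign kept]
  = (12/77)    [89 ≡ 12 mod 77]
  = (3/77)    [77 ≡ 5 mod 8 ⇒ (2/77)^2 = +1]
  = (77/3)    [QR: 77 ≡ 1 mod 4, sign kept]
  = (2/3)    [77 ≡ 2 mod 3]
  = -(1/3)    [3 ≡ 3 mod 8 ⇒ (2/3) = -1]
  = -1    [(1/3) = 1]
Product: (-1)·(-1) = 1.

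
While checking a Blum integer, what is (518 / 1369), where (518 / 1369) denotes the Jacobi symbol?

(518 / 1369)
  = (259 / 1369)    [1369 ≡ 1 mod 8 ⇒ (2 / 1369) = +1]
  = (1369 / 259)    [QR: 1369 ≡ 1 mod 4, sign kept]
  = (74 / 259)    [1369 ≡ 74 mod 259]
  = -(37 / 259)    [259 ≡ 3 mod 8 ⇒ (2 / 259) = -1]
  = -(259 / 37)    [QR: 37 ≡ 1 mod 4, sign kept]
  = -(0 / 37)    [259 ≡ 0 mod 37]
  = 0    [numerator 0, gcd > 1]

0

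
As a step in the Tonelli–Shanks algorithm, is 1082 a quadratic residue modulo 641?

yes

Reduce the numerator: 1082 ≡ 441 (mod 641), so (1082/641) = (441/641).
441 ≡ 1 (mod 4), so quadratic reciprocity gives (441/641) = (641/441). Reduce: 641 ≡ 200 (mod 441). Now have (200/441).
Factor out 2: 200 = 2^3·25. Since 441 ≡ 1 (mod 8), (2/441) = +1, and (2/441)^3 = +1. Now have (25/441).
25 ≡ 1 (mod 4), so quadratic reciprocity gives (25/441) = (441/25). Reduce: 441 ≡ 16 (mod 25). Now have (16/25).
Factor out 2: 16 = 2^4. Since 25 ≡ 1 (mod 8), (2/25) = +1, and (2/25)^4 = +1. Now have (1/25).
(1/25) = 1. Collecting the sign factors: 1.
(1082/641) = 1, and 641 is prime, so 1082 is a quadratic residue mod 641.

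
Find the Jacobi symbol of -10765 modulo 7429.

Reduce the numerator: -10765 ≡ 4093 (mod 7429), so (-10765|7429) = (4093|7429).
4093 ≡ 1 (mod 4), so quadratic reciprocity gives (4093|7429) = (7429|4093). Reduce: 7429 ≡ 3336 (mod 4093). Now have (3336|4093).
Factor out 2: 3336 = 2^3·417. Since 4093 ≡ 5 (mod 8), (2|4093) = -1, and (2|4093)^3 = -1. Now have -(417|4093).
417 ≡ 1 (mod 4), so quadratic reciprocity gives (417|4093) = (4093|417). Reduce: 4093 ≡ 340 (mod 417). Now have -(340|417).
Factor out 2: 340 = 2^2·85. Since 417 ≡ 1 (mod 8), (2|417) = +1, and (2|417)^2 = +1. Now have -(85|417).
85 ≡ 1 (mod 4), so quadratic reciprocity gives (85|417) = (417|85). Reduce: 417 ≡ 77 (mod 85). Now have -(77|85).
77 ≡ 1 (mod 4), so quadratic reciprocity gives (77|85) = (85|77). Reduce: 85 ≡ 8 (mod 77). Now have -(8|77).
Factor out 2: 8 = 2^3. Since 77 ≡ 5 (mod 8), (2|77) = -1, and (2|77)^3 = -1. Now have (1|77).
(1|77) = 1. Collecting the sign factors: 1.

1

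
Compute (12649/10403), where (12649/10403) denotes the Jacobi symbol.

Reduce the numerator: 12649 ≡ 2246 (mod 10403), so (12649/10403) = (2246/10403).
Factor out 2: 2246 = 2·1123. Since 10403 ≡ 3 (mod 8), (2/10403) = -1. Now have -(1123/10403).
Both 1123 ≡ 3 and 10403 ≡ 3 (mod 4), so reciprocity gives (1123/10403) = -(10403/1123). Reduce: 10403 ≡ 296 (mod 1123). Now have (296/1123).
Factor out 2: 296 = 2^3·37. Since 1123 ≡ 3 (mod 8), (2/1123) = -1, and (2/1123)^3 = -1. Now have -(37/1123).
37 ≡ 1 (mod 4), so quadratic reciprocity gives (37/1123) = (1123/37). Reduce: 1123 ≡ 13 (mod 37). Now have -(13/37).
13 ≡ 1 (mod 4), so quadratic reciprocity gives (13/37) = (37/13). Reduce: 37 ≡ 11 (mod 13). Now have -(11/13).
13 ≡ 1 (mod 4), so quadratic reciprocity gives (11/13) = (13/11). Reduce: 13 ≡ 2 (mod 11). Now have -(2/11).
Factor out 2: 2 = 2. Since 11 ≡ 3 (mod 8), (2/11) = -1. Now have (1/11).
(1/11) = 1. Collecting the sign factors: 1.

1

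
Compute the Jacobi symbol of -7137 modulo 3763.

1

(-7137 / 3763)
  = -(7137 / 3763)    [3763 ≡ 3 mod 4 ⇒ (-1 / 3763) = -1]
  = -(3374 / 3763)    [7137 ≡ 3374 mod 3763]
  = (1687 / 3763)    [3763 ≡ 3 mod 8 ⇒ (2 / 3763) = -1]
  = -(3763 / 1687)    [QR: both ≡ 3 mod 4, sign flips]
  = -(389 / 1687)    [3763 ≡ 389 mod 1687]
  = -(1687 / 389)    [QR: 389 ≡ 1 mod 4, sign kept]
  = -(131 / 389)    [1687 ≡ 131 mod 389]
  = -(389 / 131)    [QR: 389 ≡ 1 mod 4, sign kept]
  = -(127 / 131)    [389 ≡ 127 mod 131]
  = (131 / 127)    [QR: both ≡ 3 mod 4, sign flips]
  = (4 / 127)    [131 ≡ 4 mod 127]
  = (1 / 127)    [127 ≡ 7 mod 8 ⇒ (2 / 127)^2 = +1]
  = 1    [(1 / 127) = 1]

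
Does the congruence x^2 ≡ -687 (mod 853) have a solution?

(-687|853)
  = (166|853)    [-687 ≡ 166 mod 853]
  = -(83|853)    [853 ≡ 5 mod 8 ⇒ (2|853) = -1]
  = -(853|83)    [QR: 853 ≡ 1 mod 4, sign kept]
  = -(23|83)    [853 ≡ 23 mod 83]
  = (83|23)    [QR: both ≡ 3 mod 4, sign flips]
  = (14|23)    [83 ≡ 14 mod 23]
  = (7|23)    [23 ≡ 7 mod 8 ⇒ (2|23) = +1]
  = -(23|7)    [QR: both ≡ 3 mod 4, sign flips]
  = -(2|7)    [23 ≡ 2 mod 7]
  = -(1|7)    [7 ≡ 7 mod 8 ⇒ (2|7) = +1]
  = -1    [(1|7) = 1]
(-687|853) = -1, and 853 is prime, so -687 is not a quadratic residue mod 853.

no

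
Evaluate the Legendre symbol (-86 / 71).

Pull out -1: (-86 / 71) = (-1 / 71)·(86 / 71). Since 71 ≡ 3 (mod 4), (-1 / 71) = -1. Now have -(86 / 71).
Reduce the numerator: 86 ≡ 15 (mod 71), so (86 / 71) = (15 / 71).
Both 15 ≡ 3 and 71 ≡ 3 (mod 4), so reciprocity gives (15 / 71) = -(71 / 15). Reduce: 71 ≡ 11 (mod 15). Now have (11 / 15).
Both 11 ≡ 3 and 15 ≡ 3 (mod 4), so reciprocity gives (11 / 15) = -(15 / 11). Reduce: 15 ≡ 4 (mod 11). Now have -(4 / 11).
Factor out 2: 4 = 2^2. Since 11 ≡ 3 (mod 8), (2 / 11) = -1, and (2 / 11)^2 = +1. Now have -(1 / 11).
(1 / 11) = 1. Collecting the sign factors: -1.

-1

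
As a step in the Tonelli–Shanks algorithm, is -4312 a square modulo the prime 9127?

no

Reduce the numerator: -4312 ≡ 4815 (mod 9127), so (-4312/9127) = (4815/9127).
Both 4815 ≡ 3 and 9127 ≡ 3 (mod 4), so reciprocity gives (4815/9127) = -(9127/4815). Reduce: 9127 ≡ 4312 (mod 4815). Now have -(4312/4815).
Factor out 2: 4312 = 2^3·539. Since 4815 ≡ 7 (mod 8), (2/4815) = +1, and (2/4815)^3 = +1. Now have -(539/4815).
Both 539 ≡ 3 and 4815 ≡ 3 (mod 4), so reciprocity gives (539/4815) = -(4815/539). Reduce: 4815 ≡ 503 (mod 539). Now have (503/539).
Both 503 ≡ 3 and 539 ≡ 3 (mod 4), so reciprocity gives (503/539) = -(539/503). Reduce: 539 ≡ 36 (mod 503). Now have -(36/503).
Factor out 2: 36 = 2^2·9. Since 503 ≡ 7 (mod 8), (2/503) = +1, and (2/503)^2 = +1. Now have -(9/503).
9 ≡ 1 (mod 4), so quadratic reciprocity gives (9/503) = (503/9). Reduce: 503 ≡ 8 (mod 9). Now have -(8/9).
Factor out 2: 8 = 2^3. Since 9 ≡ 1 (mod 8), (2/9) = +1, and (2/9)^3 = +1. Now have -(1/9).
(1/9) = 1. Collecting the sign factors: -1.
(-4312/9127) = -1, and 9127 is prime, so -4312 is not a quadratic residue mod 9127.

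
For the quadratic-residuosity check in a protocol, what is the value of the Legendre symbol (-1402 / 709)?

Reduce the numerator: -1402 ≡ 16 (mod 709), so (-1402 / 709) = (16 / 709).
Factor out 2: 16 = 2^4. Since 709 ≡ 5 (mod 8), (2 / 709) = -1, and (2 / 709)^4 = +1. Now have (1 / 709).
(1 / 709) = 1. Collecting the sign factors: 1.

1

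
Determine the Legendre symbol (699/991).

1

Both 699 ≡ 3 and 991 ≡ 3 (mod 4), so reciprocity gives (699/991) = -(991/699). Reduce: 991 ≡ 292 (mod 699). Now have -(292/699).
Factor out 2: 292 = 2^2·73. Since 699 ≡ 3 (mod 8), (2/699) = -1, and (2/699)^2 = +1. Now have -(73/699).
73 ≡ 1 (mod 4), so quadratic reciprocity gives (73/699) = (699/73). Reduce: 699 ≡ 42 (mod 73). Now have -(42/73).
Factor out 2: 42 = 2·21. Since 73 ≡ 1 (mod 8), (2/73) = +1. Now have -(21/73).
21 ≡ 1 (mod 4), so quadratic reciprocity gives (21/73) = (73/21). Reduce: 73 ≡ 10 (mod 21). Now have -(10/21).
Factor out 2: 10 = 2·5. Since 21 ≡ 5 (mod 8), (2/21) = -1. Now have (5/21).
5 ≡ 1 (mod 4), so quadratic reciprocity gives (5/21) = (21/5). Reduce: 21 ≡ 1 (mod 5). Now have (1/5).
(1/5) = 1. Collecting the sign factors: 1.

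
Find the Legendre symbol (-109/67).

Pull out -1: (-109/67) = (-1/67)·(109/67). Since 67 ≡ 3 (mod 4), (-1/67) = -1. Now have -(109/67).
Reduce the numerator: 109 ≡ 42 (mod 67), so (109/67) = (42/67).
Factor out 2: 42 = 2·21. Since 67 ≡ 3 (mod 8), (2/67) = -1. Now have (21/67).
21 ≡ 1 (mod 4), so quadratic reciprocity gives (21/67) = (67/21). Reduce: 67 ≡ 4 (mod 21). Now have (4/21).
Factor out 2: 4 = 2^2. Since 21 ≡ 5 (mod 8), (2/21) = -1, and (2/21)^2 = +1. Now have (1/21).
(1/21) = 1. Collecting the sign factors: 1.

1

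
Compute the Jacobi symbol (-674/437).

-1

Reduce the numerator: -674 ≡ 200 (mod 437), so (-674/437) = (200/437).
Factor out 2: 200 = 2^3·25. Since 437 ≡ 5 (mod 8), (2/437) = -1, and (2/437)^3 = -1. Now have -(25/437).
25 ≡ 1 (mod 4), so quadratic reciprocity gives (25/437) = (437/25). Reduce: 437 ≡ 12 (mod 25). Now have -(12/25).
Factor out 2: 12 = 2^2·3. Since 25 ≡ 1 (mod 8), (2/25) = +1, and (2/25)^2 = +1. Now have -(3/25).
25 ≡ 1 (mod 4), so quadratic reciprocity gives (3/25) = (25/3). Reduce: 25 ≡ 1 (mod 3). Now have -(1/3).
(1/3) = 1. Collecting the sign factors: -1.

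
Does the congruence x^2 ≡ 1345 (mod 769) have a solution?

Reduce the numerator: 1345 ≡ 576 (mod 769), so (1345|769) = (576|769).
Factor out 2: 576 = 2^6·9. Since 769 ≡ 1 (mod 8), (2|769) = +1, and (2|769)^6 = +1. Now have (9|769).
9 ≡ 1 (mod 4), so quadratic reciprocity gives (9|769) = (769|9). Reduce: 769 ≡ 4 (mod 9). Now have (4|9).
Factor out 2: 4 = 2^2. Since 9 ≡ 1 (mod 8), (2|9) = +1, and (2|9)^2 = +1. Now have (1|9).
(1|9) = 1. Collecting the sign factors: 1.
The Legendre symbol is 1, so x^2 ≡ 1345 (mod 769) has solution.

yes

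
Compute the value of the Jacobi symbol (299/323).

Both 299 ≡ 3 and 323 ≡ 3 (mod 4), so reciprocity gives (299/323) = -(323/299). Reduce: 323 ≡ 24 (mod 299). Now have -(24/299).
Factor out 2: 24 = 2^3·3. Since 299 ≡ 3 (mod 8), (2/299) = -1, and (2/299)^3 = -1. Now have (3/299).
Both 3 ≡ 3 and 299 ≡ 3 (mod 4), so reciprocity gives (3/299) = -(299/3). Reduce: 299 ≡ 2 (mod 3). Now have -(2/3).
Factor out 2: 2 = 2. Since 3 ≡ 3 (mod 8), (2/3) = -1. Now have (1/3).
(1/3) = 1. Collecting the sign factors: 1.

1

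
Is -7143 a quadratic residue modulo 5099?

(-7143/5099)
  = (3055/5099)    [-7143 ≡ 3055 mod 5099]
  = -(5099/3055)    [QR: both ≡ 3 mod 4, sign flips]
  = -(2044/3055)    [5099 ≡ 2044 mod 3055]
  = -(511/3055)    [3055 ≡ 7 mod 8 ⇒ (2/3055)^2 = +1]
  = (3055/511)    [QR: both ≡ 3 mod 4, sign flips]
  = (500/511)    [3055 ≡ 500 mod 511]
  = (125/511)    [511 ≡ 7 mod 8 ⇒ (2/511)^2 = +1]
  = (511/125)    [QR: 125 ≡ 1 mod 4, sign kept]
  = (11/125)    [511 ≡ 11 mod 125]
  = (125/11)    [QR: 125 ≡ 1 mod 4, sign kept]
  = (4/11)    [125 ≡ 4 mod 11]
  = (1/11)    [11 ≡ 3 mod 8 ⇒ (2/11)^2 = +1]
  = 1    [(1/11) = 1]
The Legendre symbol is 1, so x^2 ≡ -7143 (mod 5099) has solution.

yes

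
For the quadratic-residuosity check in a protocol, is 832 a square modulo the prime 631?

no

Reduce the numerator: 832 ≡ 201 (mod 631), so (832/631) = (201/631).
201 ≡ 1 (mod 4), so quadratic reciprocity gives (201/631) = (631/201). Reduce: 631 ≡ 28 (mod 201). Now have (28/201).
Factor out 2: 28 = 2^2·7. Since 201 ≡ 1 (mod 8), (2/201) = +1, and (2/201)^2 = +1. Now have (7/201).
201 ≡ 1 (mod 4), so quadratic reciprocity gives (7/201) = (201/7). Reduce: 201 ≡ 5 (mod 7). Now have (5/7).
5 ≡ 1 (mod 4), so quadratic reciprocity gives (5/7) = (7/5). Reduce: 7 ≡ 2 (mod 5). Now have (2/5).
Factor out 2: 2 = 2. Since 5 ≡ 5 (mod 8), (2/5) = -1. Now have -(1/5).
(1/5) = 1. Collecting the sign factors: -1.
(832/631) = -1, and 631 is prime, so 832 is not a quadratic residue mod 631.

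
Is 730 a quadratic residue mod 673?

Reduce the numerator: 730 ≡ 57 (mod 673), so (730|673) = (57|673).
57 ≡ 1 (mod 4), so quadratic reciprocity gives (57|673) = (673|57). Reduce: 673 ≡ 46 (mod 57). Now have (46|57).
Factor out 2: 46 = 2·23. Since 57 ≡ 1 (mod 8), (2|57) = +1. Now have (23|57).
57 ≡ 1 (mod 4), so quadratic reciprocity gives (23|57) = (57|23). Reduce: 57 ≡ 11 (mod 23). Now have (11|23).
Both 11 ≡ 3 and 23 ≡ 3 (mod 4), so reciprocity gives (11|23) = -(23|11). Reduce: 23 ≡ 1 (mod 11). Now have -(1|11).
(1|11) = 1. Collecting the sign factors: -1.
(730|673) = -1, and 673 is prime, so 730 is not a quadratic residue mod 673.

no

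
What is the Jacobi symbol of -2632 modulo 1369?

1

(-2632 / 1369)
  = (2632 / 1369)    [1369 ≡ 1 mod 4 ⇒ (-1 / 1369) = +1]
  = (1263 / 1369)    [2632 ≡ 1263 mod 1369]
  = (1369 / 1263)    [QR: 1369 ≡ 1 mod 4, sign kept]
  = (106 / 1263)    [1369 ≡ 106 mod 1263]
  = (53 / 1263)    [1263 ≡ 7 mod 8 ⇒ (2 / 1263) = +1]
  = (1263 / 53)    [QR: 53 ≡ 1 mod 4, sign kept]
  = (44 / 53)    [1263 ≡ 44 mod 53]
  = (11 / 53)    [53 ≡ 5 mod 8 ⇒ (2 / 53)^2 = +1]
  = (53 / 11)    [QR: 53 ≡ 1 mod 4, sign kept]
  = (9 / 11)    [53 ≡ 9 mod 11]
  = (11 / 9)    [QR: 9 ≡ 1 mod 4, sign kept]
  = (2 / 9)    [11 ≡ 2 mod 9]
  = (1 / 9)    [9 ≡ 1 mod 8 ⇒ (2 / 9) = +1]
  = 1    [(1 / 9) = 1]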